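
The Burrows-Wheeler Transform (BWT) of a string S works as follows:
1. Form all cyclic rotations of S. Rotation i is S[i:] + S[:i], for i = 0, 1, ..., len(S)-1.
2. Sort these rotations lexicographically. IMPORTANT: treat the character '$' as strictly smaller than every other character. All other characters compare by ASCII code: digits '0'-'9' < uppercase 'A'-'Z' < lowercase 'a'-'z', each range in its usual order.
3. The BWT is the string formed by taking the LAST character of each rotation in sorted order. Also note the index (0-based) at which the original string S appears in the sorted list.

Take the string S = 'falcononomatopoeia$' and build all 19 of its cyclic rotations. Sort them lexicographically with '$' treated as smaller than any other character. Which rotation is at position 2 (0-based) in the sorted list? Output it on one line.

Answer: alcononomatopoeia$f

Derivation:
All 19 rotations (rotation i = S[i:]+S[:i]):
  rot[0] = falcononomatopoeia$
  rot[1] = alcononomatopoeia$f
  rot[2] = lcononomatopoeia$fa
  rot[3] = cononomatopoeia$fal
  rot[4] = ononomatopoeia$falc
  rot[5] = nonomatopoeia$falco
  rot[6] = onomatopoeia$falcon
  rot[7] = nomatopoeia$falcono
  rot[8] = omatopoeia$falconon
  rot[9] = matopoeia$falconono
  rot[10] = atopoeia$falcononom
  rot[11] = topoeia$falcononoma
  rot[12] = opoeia$falcononomat
  rot[13] = poeia$falcononomato
  rot[14] = oeia$falcononomatop
  rot[15] = eia$falcononomatopo
  rot[16] = ia$falcononomatopoe
  rot[17] = a$falcononomatopoei
  rot[18] = $falcononomatopoeia
Sorted (with $ < everything):
  sorted[0] = $falcononomatopoeia
  sorted[1] = a$falcononomatopoei
  sorted[2] = alcononomatopoeia$f
  sorted[3] = atopoeia$falcononom
  sorted[4] = cononomatopoeia$fal
  sorted[5] = eia$falcononomatopo
  sorted[6] = falcononomatopoeia$
  sorted[7] = ia$falcononomatopoe
  sorted[8] = lcononomatopoeia$fa
  sorted[9] = matopoeia$falconono
  sorted[10] = nomatopoeia$falcono
  sorted[11] = nonomatopoeia$falco
  sorted[12] = oeia$falcononomatop
  sorted[13] = omatopoeia$falconon
  sorted[14] = onomatopoeia$falcon
  sorted[15] = ononomatopoeia$falc
  sorted[16] = opoeia$falcononomat
  sorted[17] = poeia$falcononomato
  sorted[18] = topoeia$falcononoma
sorted[2] = alcononomatopoeia$f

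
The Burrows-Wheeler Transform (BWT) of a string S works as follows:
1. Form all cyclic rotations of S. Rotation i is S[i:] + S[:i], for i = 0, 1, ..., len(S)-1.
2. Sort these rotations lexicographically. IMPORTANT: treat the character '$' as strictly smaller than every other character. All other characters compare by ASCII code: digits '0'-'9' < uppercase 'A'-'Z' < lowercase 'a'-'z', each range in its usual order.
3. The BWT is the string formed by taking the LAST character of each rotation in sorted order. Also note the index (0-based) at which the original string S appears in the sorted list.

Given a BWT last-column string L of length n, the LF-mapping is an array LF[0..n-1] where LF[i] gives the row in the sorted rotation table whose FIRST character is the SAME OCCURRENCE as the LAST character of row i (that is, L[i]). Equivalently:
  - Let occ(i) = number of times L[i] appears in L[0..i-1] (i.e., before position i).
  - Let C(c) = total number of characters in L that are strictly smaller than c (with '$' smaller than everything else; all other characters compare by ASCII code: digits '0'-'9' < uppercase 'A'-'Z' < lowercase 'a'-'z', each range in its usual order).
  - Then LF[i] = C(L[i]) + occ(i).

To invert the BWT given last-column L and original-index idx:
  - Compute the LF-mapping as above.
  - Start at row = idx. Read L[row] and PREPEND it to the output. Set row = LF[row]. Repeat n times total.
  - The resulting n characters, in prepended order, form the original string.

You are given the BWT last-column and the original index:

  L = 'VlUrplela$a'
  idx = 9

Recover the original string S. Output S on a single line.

Answer: parallelUV$

Derivation:
LF mapping: 2 6 1 10 9 7 5 8 3 0 4
Walk LF starting at row 9, prepending L[row]:
  step 1: row=9, L[9]='$', prepend. Next row=LF[9]=0
  step 2: row=0, L[0]='V', prepend. Next row=LF[0]=2
  step 3: row=2, L[2]='U', prepend. Next row=LF[2]=1
  step 4: row=1, L[1]='l', prepend. Next row=LF[1]=6
  step 5: row=6, L[6]='e', prepend. Next row=LF[6]=5
  step 6: row=5, L[5]='l', prepend. Next row=LF[5]=7
  step 7: row=7, L[7]='l', prepend. Next row=LF[7]=8
  step 8: row=8, L[8]='a', prepend. Next row=LF[8]=3
  step 9: row=3, L[3]='r', prepend. Next row=LF[3]=10
  step 10: row=10, L[10]='a', prepend. Next row=LF[10]=4
  step 11: row=4, L[4]='p', prepend. Next row=LF[4]=9
Reversed output: parallelUV$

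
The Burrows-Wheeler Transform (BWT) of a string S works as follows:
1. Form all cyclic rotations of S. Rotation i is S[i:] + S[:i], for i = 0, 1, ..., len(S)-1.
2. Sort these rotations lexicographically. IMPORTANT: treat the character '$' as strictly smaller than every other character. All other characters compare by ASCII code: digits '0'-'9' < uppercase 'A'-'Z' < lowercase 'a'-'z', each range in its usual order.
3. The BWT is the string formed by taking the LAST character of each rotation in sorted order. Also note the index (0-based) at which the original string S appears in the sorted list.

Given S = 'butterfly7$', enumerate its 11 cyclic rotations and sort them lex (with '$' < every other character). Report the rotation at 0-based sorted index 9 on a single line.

All 11 rotations (rotation i = S[i:]+S[:i]):
  rot[0] = butterfly7$
  rot[1] = utterfly7$b
  rot[2] = tterfly7$bu
  rot[3] = terfly7$but
  rot[4] = erfly7$butt
  rot[5] = rfly7$butte
  rot[6] = fly7$butter
  rot[7] = ly7$butterf
  rot[8] = y7$butterfl
  rot[9] = 7$butterfly
  rot[10] = $butterfly7
Sorted (with $ < everything):
  sorted[0] = $butterfly7
  sorted[1] = 7$butterfly
  sorted[2] = butterfly7$
  sorted[3] = erfly7$butt
  sorted[4] = fly7$butter
  sorted[5] = ly7$butterf
  sorted[6] = rfly7$butte
  sorted[7] = terfly7$but
  sorted[8] = tterfly7$bu
  sorted[9] = utterfly7$b
  sorted[10] = y7$butterfl
sorted[9] = utterfly7$b

Answer: utterfly7$b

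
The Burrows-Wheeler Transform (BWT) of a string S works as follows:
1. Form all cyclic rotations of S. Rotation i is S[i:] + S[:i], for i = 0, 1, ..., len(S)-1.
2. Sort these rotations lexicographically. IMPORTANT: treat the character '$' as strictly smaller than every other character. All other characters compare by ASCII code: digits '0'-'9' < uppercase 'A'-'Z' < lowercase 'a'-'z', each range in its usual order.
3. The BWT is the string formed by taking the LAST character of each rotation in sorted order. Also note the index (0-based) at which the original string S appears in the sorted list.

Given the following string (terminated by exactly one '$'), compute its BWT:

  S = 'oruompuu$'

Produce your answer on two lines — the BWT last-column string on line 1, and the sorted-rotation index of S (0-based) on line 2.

All 9 rotations (rotation i = S[i:]+S[:i]):
  rot[0] = oruompuu$
  rot[1] = ruompuu$o
  rot[2] = uompuu$or
  rot[3] = ompuu$oru
  rot[4] = mpuu$oruo
  rot[5] = puu$oruom
  rot[6] = uu$oruomp
  rot[7] = u$oruompu
  rot[8] = $oruompuu
Sorted (with $ < everything):
  sorted[0] = $oruompuu  (last char: 'u')
  sorted[1] = mpuu$oruo  (last char: 'o')
  sorted[2] = ompuu$oru  (last char: 'u')
  sorted[3] = oruompuu$  (last char: '$')
  sorted[4] = puu$oruom  (last char: 'm')
  sorted[5] = ruompuu$o  (last char: 'o')
  sorted[6] = u$oruompu  (last char: 'u')
  sorted[7] = uompuu$or  (last char: 'r')
  sorted[8] = uu$oruomp  (last char: 'p')
Last column: uou$mourp
Original string S is at sorted index 3

Answer: uou$mourp
3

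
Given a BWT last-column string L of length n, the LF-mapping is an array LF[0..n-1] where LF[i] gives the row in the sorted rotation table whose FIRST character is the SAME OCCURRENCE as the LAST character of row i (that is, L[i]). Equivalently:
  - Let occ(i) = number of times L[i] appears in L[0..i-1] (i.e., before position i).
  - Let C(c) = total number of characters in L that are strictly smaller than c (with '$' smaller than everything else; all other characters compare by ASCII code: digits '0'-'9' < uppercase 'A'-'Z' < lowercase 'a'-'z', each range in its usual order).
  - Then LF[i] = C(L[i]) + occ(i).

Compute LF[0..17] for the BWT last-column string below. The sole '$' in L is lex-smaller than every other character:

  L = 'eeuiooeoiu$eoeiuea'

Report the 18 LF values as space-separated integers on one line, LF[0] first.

Answer: 2 3 15 8 11 12 4 13 9 16 0 5 14 6 10 17 7 1

Derivation:
Char counts: '$':1, 'a':1, 'e':6, 'i':3, 'o':4, 'u':3
C (first-col start): C('$')=0, C('a')=1, C('e')=2, C('i')=8, C('o')=11, C('u')=15
L[0]='e': occ=0, LF[0]=C('e')+0=2+0=2
L[1]='e': occ=1, LF[1]=C('e')+1=2+1=3
L[2]='u': occ=0, LF[2]=C('u')+0=15+0=15
L[3]='i': occ=0, LF[3]=C('i')+0=8+0=8
L[4]='o': occ=0, LF[4]=C('o')+0=11+0=11
L[5]='o': occ=1, LF[5]=C('o')+1=11+1=12
L[6]='e': occ=2, LF[6]=C('e')+2=2+2=4
L[7]='o': occ=2, LF[7]=C('o')+2=11+2=13
L[8]='i': occ=1, LF[8]=C('i')+1=8+1=9
L[9]='u': occ=1, LF[9]=C('u')+1=15+1=16
L[10]='$': occ=0, LF[10]=C('$')+0=0+0=0
L[11]='e': occ=3, LF[11]=C('e')+3=2+3=5
L[12]='o': occ=3, LF[12]=C('o')+3=11+3=14
L[13]='e': occ=4, LF[13]=C('e')+4=2+4=6
L[14]='i': occ=2, LF[14]=C('i')+2=8+2=10
L[15]='u': occ=2, LF[15]=C('u')+2=15+2=17
L[16]='e': occ=5, LF[16]=C('e')+5=2+5=7
L[17]='a': occ=0, LF[17]=C('a')+0=1+0=1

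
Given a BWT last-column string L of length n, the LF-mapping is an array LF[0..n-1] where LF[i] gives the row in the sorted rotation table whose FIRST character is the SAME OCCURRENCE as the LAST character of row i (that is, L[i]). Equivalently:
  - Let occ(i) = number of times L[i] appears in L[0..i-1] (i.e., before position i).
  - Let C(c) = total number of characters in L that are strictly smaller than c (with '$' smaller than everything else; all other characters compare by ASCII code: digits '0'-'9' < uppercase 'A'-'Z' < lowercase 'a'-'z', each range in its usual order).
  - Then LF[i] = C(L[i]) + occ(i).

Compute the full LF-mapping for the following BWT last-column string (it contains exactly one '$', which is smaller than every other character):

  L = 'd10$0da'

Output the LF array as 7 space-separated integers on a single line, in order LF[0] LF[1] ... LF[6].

Char counts: '$':1, '0':2, '1':1, 'a':1, 'd':2
C (first-col start): C('$')=0, C('0')=1, C('1')=3, C('a')=4, C('d')=5
L[0]='d': occ=0, LF[0]=C('d')+0=5+0=5
L[1]='1': occ=0, LF[1]=C('1')+0=3+0=3
L[2]='0': occ=0, LF[2]=C('0')+0=1+0=1
L[3]='$': occ=0, LF[3]=C('$')+0=0+0=0
L[4]='0': occ=1, LF[4]=C('0')+1=1+1=2
L[5]='d': occ=1, LF[5]=C('d')+1=5+1=6
L[6]='a': occ=0, LF[6]=C('a')+0=4+0=4

Answer: 5 3 1 0 2 6 4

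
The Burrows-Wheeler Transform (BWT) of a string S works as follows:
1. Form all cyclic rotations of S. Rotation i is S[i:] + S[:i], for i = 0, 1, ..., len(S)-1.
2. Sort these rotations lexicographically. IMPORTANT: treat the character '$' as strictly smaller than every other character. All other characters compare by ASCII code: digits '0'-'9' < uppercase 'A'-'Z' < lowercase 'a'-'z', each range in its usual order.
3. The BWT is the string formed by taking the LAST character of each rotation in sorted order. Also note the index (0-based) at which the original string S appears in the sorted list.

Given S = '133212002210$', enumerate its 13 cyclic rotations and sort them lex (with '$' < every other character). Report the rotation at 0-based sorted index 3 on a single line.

All 13 rotations (rotation i = S[i:]+S[:i]):
  rot[0] = 133212002210$
  rot[1] = 33212002210$1
  rot[2] = 3212002210$13
  rot[3] = 212002210$133
  rot[4] = 12002210$1332
  rot[5] = 2002210$13321
  rot[6] = 002210$133212
  rot[7] = 02210$1332120
  rot[8] = 2210$13321200
  rot[9] = 210$133212002
  rot[10] = 10$1332120022
  rot[11] = 0$13321200221
  rot[12] = $133212002210
Sorted (with $ < everything):
  sorted[0] = $133212002210
  sorted[1] = 0$13321200221
  sorted[2] = 002210$133212
  sorted[3] = 02210$1332120
  sorted[4] = 10$1332120022
  sorted[5] = 12002210$1332
  sorted[6] = 133212002210$
  sorted[7] = 2002210$13321
  sorted[8] = 210$133212002
  sorted[9] = 212002210$133
  sorted[10] = 2210$13321200
  sorted[11] = 3212002210$13
  sorted[12] = 33212002210$1
sorted[3] = 02210$1332120

Answer: 02210$1332120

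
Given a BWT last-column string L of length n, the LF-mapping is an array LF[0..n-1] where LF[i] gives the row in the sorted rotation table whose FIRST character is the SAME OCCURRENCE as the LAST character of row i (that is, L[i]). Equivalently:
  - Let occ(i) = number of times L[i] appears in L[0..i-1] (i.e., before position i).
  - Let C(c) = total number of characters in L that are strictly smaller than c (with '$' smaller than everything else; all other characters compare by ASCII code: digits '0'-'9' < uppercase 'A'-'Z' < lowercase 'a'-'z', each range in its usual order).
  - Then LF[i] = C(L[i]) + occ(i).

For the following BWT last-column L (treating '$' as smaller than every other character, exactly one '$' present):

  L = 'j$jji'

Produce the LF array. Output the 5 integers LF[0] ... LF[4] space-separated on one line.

Char counts: '$':1, 'i':1, 'j':3
C (first-col start): C('$')=0, C('i')=1, C('j')=2
L[0]='j': occ=0, LF[0]=C('j')+0=2+0=2
L[1]='$': occ=0, LF[1]=C('$')+0=0+0=0
L[2]='j': occ=1, LF[2]=C('j')+1=2+1=3
L[3]='j': occ=2, LF[3]=C('j')+2=2+2=4
L[4]='i': occ=0, LF[4]=C('i')+0=1+0=1

Answer: 2 0 3 4 1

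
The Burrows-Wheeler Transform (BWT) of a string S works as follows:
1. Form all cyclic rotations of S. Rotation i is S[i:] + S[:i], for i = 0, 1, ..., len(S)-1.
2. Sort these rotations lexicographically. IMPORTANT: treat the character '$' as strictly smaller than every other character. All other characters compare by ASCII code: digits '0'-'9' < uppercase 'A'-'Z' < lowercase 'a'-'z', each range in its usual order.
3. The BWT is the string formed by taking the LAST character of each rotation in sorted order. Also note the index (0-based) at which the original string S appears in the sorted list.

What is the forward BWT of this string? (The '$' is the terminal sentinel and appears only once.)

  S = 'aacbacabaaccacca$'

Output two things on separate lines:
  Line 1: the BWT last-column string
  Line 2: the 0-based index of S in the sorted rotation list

Answer: ac$bcbacaaccacaaa
2

Derivation:
All 17 rotations (rotation i = S[i:]+S[:i]):
  rot[0] = aacbacabaaccacca$
  rot[1] = acbacabaaccacca$a
  rot[2] = cbacabaaccacca$aa
  rot[3] = bacabaaccacca$aac
  rot[4] = acabaaccacca$aacb
  rot[5] = cabaaccacca$aacba
  rot[6] = abaaccacca$aacbac
  rot[7] = baaccacca$aacbaca
  rot[8] = aaccacca$aacbacab
  rot[9] = accacca$aacbacaba
  rot[10] = ccacca$aacbacabaa
  rot[11] = cacca$aacbacabaac
  rot[12] = acca$aacbacabaacc
  rot[13] = cca$aacbacabaacca
  rot[14] = ca$aacbacabaaccac
  rot[15] = a$aacbacabaaccacc
  rot[16] = $aacbacabaaccacca
Sorted (with $ < everything):
  sorted[0] = $aacbacabaaccacca  (last char: 'a')
  sorted[1] = a$aacbacabaaccacc  (last char: 'c')
  sorted[2] = aacbacabaaccacca$  (last char: '$')
  sorted[3] = aaccacca$aacbacab  (last char: 'b')
  sorted[4] = abaaccacca$aacbac  (last char: 'c')
  sorted[5] = acabaaccacca$aacb  (last char: 'b')
  sorted[6] = acbacabaaccacca$a  (last char: 'a')
  sorted[7] = acca$aacbacabaacc  (last char: 'c')
  sorted[8] = accacca$aacbacaba  (last char: 'a')
  sorted[9] = baaccacca$aacbaca  (last char: 'a')
  sorted[10] = bacabaaccacca$aac  (last char: 'c')
  sorted[11] = ca$aacbacabaaccac  (last char: 'c')
  sorted[12] = cabaaccacca$aacba  (last char: 'a')
  sorted[13] = cacca$aacbacabaac  (last char: 'c')
  sorted[14] = cbacabaaccacca$aa  (last char: 'a')
  sorted[15] = cca$aacbacabaacca  (last char: 'a')
  sorted[16] = ccacca$aacbacabaa  (last char: 'a')
Last column: ac$bcbacaaccacaaa
Original string S is at sorted index 2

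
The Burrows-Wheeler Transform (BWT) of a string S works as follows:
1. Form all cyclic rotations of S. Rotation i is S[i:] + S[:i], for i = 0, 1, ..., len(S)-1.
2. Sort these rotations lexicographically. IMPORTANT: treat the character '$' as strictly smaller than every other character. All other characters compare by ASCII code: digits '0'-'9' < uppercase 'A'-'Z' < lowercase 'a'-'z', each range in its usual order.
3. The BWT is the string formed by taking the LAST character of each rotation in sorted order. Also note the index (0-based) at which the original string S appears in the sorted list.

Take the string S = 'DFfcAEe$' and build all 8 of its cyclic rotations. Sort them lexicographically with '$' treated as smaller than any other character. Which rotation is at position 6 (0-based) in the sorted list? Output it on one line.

Answer: e$DFfcAE

Derivation:
All 8 rotations (rotation i = S[i:]+S[:i]):
  rot[0] = DFfcAEe$
  rot[1] = FfcAEe$D
  rot[2] = fcAEe$DF
  rot[3] = cAEe$DFf
  rot[4] = AEe$DFfc
  rot[5] = Ee$DFfcA
  rot[6] = e$DFfcAE
  rot[7] = $DFfcAEe
Sorted (with $ < everything):
  sorted[0] = $DFfcAEe
  sorted[1] = AEe$DFfc
  sorted[2] = DFfcAEe$
  sorted[3] = Ee$DFfcA
  sorted[4] = FfcAEe$D
  sorted[5] = cAEe$DFf
  sorted[6] = e$DFfcAE
  sorted[7] = fcAEe$DF
sorted[6] = e$DFfcAE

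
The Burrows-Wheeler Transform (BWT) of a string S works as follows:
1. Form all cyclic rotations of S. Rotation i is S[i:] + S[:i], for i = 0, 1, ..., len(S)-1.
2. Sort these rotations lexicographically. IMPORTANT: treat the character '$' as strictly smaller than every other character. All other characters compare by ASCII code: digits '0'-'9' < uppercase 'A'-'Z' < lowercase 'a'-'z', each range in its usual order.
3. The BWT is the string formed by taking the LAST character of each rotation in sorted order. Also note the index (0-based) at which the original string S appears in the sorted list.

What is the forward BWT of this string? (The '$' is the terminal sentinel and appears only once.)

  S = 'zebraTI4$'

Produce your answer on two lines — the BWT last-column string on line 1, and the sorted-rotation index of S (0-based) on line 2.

Answer: 4ITarezb$
8

Derivation:
All 9 rotations (rotation i = S[i:]+S[:i]):
  rot[0] = zebraTI4$
  rot[1] = ebraTI4$z
  rot[2] = braTI4$ze
  rot[3] = raTI4$zeb
  rot[4] = aTI4$zebr
  rot[5] = TI4$zebra
  rot[6] = I4$zebraT
  rot[7] = 4$zebraTI
  rot[8] = $zebraTI4
Sorted (with $ < everything):
  sorted[0] = $zebraTI4  (last char: '4')
  sorted[1] = 4$zebraTI  (last char: 'I')
  sorted[2] = I4$zebraT  (last char: 'T')
  sorted[3] = TI4$zebra  (last char: 'a')
  sorted[4] = aTI4$zebr  (last char: 'r')
  sorted[5] = braTI4$ze  (last char: 'e')
  sorted[6] = ebraTI4$z  (last char: 'z')
  sorted[7] = raTI4$zeb  (last char: 'b')
  sorted[8] = zebraTI4$  (last char: '$')
Last column: 4ITarezb$
Original string S is at sorted index 8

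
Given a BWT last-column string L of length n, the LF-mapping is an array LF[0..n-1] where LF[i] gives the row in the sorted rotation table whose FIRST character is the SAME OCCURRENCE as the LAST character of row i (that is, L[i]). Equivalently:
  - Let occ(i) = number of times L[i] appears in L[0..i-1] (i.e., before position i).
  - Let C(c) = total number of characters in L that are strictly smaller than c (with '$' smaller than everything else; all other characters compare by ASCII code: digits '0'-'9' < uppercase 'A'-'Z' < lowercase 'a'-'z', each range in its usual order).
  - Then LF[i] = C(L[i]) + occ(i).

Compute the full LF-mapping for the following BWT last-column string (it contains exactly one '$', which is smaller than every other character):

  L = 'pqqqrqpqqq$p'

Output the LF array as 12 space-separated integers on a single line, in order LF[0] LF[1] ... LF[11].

Answer: 1 4 5 6 11 7 2 8 9 10 0 3

Derivation:
Char counts: '$':1, 'p':3, 'q':7, 'r':1
C (first-col start): C('$')=0, C('p')=1, C('q')=4, C('r')=11
L[0]='p': occ=0, LF[0]=C('p')+0=1+0=1
L[1]='q': occ=0, LF[1]=C('q')+0=4+0=4
L[2]='q': occ=1, LF[2]=C('q')+1=4+1=5
L[3]='q': occ=2, LF[3]=C('q')+2=4+2=6
L[4]='r': occ=0, LF[4]=C('r')+0=11+0=11
L[5]='q': occ=3, LF[5]=C('q')+3=4+3=7
L[6]='p': occ=1, LF[6]=C('p')+1=1+1=2
L[7]='q': occ=4, LF[7]=C('q')+4=4+4=8
L[8]='q': occ=5, LF[8]=C('q')+5=4+5=9
L[9]='q': occ=6, LF[9]=C('q')+6=4+6=10
L[10]='$': occ=0, LF[10]=C('$')+0=0+0=0
L[11]='p': occ=2, LF[11]=C('p')+2=1+2=3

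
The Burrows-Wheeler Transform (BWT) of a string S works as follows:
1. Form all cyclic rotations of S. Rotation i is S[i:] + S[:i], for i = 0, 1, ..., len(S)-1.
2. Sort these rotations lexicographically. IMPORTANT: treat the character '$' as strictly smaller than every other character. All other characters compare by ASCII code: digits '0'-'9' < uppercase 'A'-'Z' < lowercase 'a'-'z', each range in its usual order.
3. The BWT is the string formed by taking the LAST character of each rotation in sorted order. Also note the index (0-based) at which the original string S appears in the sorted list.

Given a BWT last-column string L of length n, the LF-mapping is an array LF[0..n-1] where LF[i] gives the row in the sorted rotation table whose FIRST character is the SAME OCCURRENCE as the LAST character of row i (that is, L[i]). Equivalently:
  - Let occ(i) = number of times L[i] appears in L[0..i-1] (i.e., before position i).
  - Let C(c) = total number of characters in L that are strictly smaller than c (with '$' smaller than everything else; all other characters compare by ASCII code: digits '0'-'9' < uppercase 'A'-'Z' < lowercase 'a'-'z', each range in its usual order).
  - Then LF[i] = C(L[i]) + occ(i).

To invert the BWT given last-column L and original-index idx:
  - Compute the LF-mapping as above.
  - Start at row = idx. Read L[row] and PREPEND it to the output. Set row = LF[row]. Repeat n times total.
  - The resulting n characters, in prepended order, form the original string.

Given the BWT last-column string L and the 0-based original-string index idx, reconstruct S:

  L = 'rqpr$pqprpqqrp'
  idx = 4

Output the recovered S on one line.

Answer: pqrpqqppprrqr$

Derivation:
LF mapping: 10 6 1 11 0 2 7 3 12 4 8 9 13 5
Walk LF starting at row 4, prepending L[row]:
  step 1: row=4, L[4]='$', prepend. Next row=LF[4]=0
  step 2: row=0, L[0]='r', prepend. Next row=LF[0]=10
  step 3: row=10, L[10]='q', prepend. Next row=LF[10]=8
  step 4: row=8, L[8]='r', prepend. Next row=LF[8]=12
  step 5: row=12, L[12]='r', prepend. Next row=LF[12]=13
  step 6: row=13, L[13]='p', prepend. Next row=LF[13]=5
  step 7: row=5, L[5]='p', prepend. Next row=LF[5]=2
  step 8: row=2, L[2]='p', prepend. Next row=LF[2]=1
  step 9: row=1, L[1]='q', prepend. Next row=LF[1]=6
  step 10: row=6, L[6]='q', prepend. Next row=LF[6]=7
  step 11: row=7, L[7]='p', prepend. Next row=LF[7]=3
  step 12: row=3, L[3]='r', prepend. Next row=LF[3]=11
  step 13: row=11, L[11]='q', prepend. Next row=LF[11]=9
  step 14: row=9, L[9]='p', prepend. Next row=LF[9]=4
Reversed output: pqrpqqppprrqr$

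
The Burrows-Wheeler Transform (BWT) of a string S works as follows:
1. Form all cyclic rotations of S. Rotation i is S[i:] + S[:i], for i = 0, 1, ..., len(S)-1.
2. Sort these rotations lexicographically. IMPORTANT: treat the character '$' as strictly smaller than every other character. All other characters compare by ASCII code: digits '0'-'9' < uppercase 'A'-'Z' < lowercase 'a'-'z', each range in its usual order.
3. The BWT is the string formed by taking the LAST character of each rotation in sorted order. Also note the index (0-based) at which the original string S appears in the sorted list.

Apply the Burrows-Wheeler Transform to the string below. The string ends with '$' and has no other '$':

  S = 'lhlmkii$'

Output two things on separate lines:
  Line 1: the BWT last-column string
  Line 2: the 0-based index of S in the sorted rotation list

Answer: ilikm$hl
5

Derivation:
All 8 rotations (rotation i = S[i:]+S[:i]):
  rot[0] = lhlmkii$
  rot[1] = hlmkii$l
  rot[2] = lmkii$lh
  rot[3] = mkii$lhl
  rot[4] = kii$lhlm
  rot[5] = ii$lhlmk
  rot[6] = i$lhlmki
  rot[7] = $lhlmkii
Sorted (with $ < everything):
  sorted[0] = $lhlmkii  (last char: 'i')
  sorted[1] = hlmkii$l  (last char: 'l')
  sorted[2] = i$lhlmki  (last char: 'i')
  sorted[3] = ii$lhlmk  (last char: 'k')
  sorted[4] = kii$lhlm  (last char: 'm')
  sorted[5] = lhlmkii$  (last char: '$')
  sorted[6] = lmkii$lh  (last char: 'h')
  sorted[7] = mkii$lhl  (last char: 'l')
Last column: ilikm$hl
Original string S is at sorted index 5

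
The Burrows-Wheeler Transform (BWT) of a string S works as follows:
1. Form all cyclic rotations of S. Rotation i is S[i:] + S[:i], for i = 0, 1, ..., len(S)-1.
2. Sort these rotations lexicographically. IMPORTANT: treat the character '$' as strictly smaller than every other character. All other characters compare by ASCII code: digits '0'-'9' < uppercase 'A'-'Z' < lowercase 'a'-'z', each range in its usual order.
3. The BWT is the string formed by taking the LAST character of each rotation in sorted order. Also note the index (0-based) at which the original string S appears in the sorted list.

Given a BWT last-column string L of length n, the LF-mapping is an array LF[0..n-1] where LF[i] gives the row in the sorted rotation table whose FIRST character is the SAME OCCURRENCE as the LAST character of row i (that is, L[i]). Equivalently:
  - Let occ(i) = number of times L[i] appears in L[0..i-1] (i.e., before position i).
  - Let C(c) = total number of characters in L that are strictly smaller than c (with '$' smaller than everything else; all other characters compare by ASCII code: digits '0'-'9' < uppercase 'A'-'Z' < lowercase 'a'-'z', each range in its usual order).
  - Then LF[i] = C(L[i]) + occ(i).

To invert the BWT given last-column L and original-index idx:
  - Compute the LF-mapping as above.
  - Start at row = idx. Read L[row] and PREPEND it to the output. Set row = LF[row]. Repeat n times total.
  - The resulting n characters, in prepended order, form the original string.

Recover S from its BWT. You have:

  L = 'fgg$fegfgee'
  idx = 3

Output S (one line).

LF mapping: 4 7 8 0 5 1 9 6 10 2 3
Walk LF starting at row 3, prepending L[row]:
  step 1: row=3, L[3]='$', prepend. Next row=LF[3]=0
  step 2: row=0, L[0]='f', prepend. Next row=LF[0]=4
  step 3: row=4, L[4]='f', prepend. Next row=LF[4]=5
  step 4: row=5, L[5]='e', prepend. Next row=LF[5]=1
  step 5: row=1, L[1]='g', prepend. Next row=LF[1]=7
  step 6: row=7, L[7]='f', prepend. Next row=LF[7]=6
  step 7: row=6, L[6]='g', prepend. Next row=LF[6]=9
  step 8: row=9, L[9]='e', prepend. Next row=LF[9]=2
  step 9: row=2, L[2]='g', prepend. Next row=LF[2]=8
  step 10: row=8, L[8]='g', prepend. Next row=LF[8]=10
  step 11: row=10, L[10]='e', prepend. Next row=LF[10]=3
Reversed output: eggegfgeff$

Answer: eggegfgeff$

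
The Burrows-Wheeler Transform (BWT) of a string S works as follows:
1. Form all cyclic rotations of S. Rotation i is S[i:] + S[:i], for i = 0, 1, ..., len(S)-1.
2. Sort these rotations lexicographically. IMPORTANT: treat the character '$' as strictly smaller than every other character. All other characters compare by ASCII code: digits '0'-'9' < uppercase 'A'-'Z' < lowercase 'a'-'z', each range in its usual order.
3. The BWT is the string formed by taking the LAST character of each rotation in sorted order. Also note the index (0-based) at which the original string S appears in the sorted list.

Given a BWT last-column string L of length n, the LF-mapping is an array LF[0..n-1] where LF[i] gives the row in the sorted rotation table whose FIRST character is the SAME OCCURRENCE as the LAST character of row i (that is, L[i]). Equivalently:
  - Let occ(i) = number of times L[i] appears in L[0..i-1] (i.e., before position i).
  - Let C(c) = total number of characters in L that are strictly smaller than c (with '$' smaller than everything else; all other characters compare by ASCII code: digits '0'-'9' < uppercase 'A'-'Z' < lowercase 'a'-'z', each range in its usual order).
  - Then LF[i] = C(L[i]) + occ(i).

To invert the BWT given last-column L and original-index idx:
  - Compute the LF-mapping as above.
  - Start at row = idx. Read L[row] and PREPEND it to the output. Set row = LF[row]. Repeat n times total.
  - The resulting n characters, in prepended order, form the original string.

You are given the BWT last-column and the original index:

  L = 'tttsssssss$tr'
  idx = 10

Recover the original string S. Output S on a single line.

LF mapping: 9 10 11 2 3 4 5 6 7 8 0 12 1
Walk LF starting at row 10, prepending L[row]:
  step 1: row=10, L[10]='$', prepend. Next row=LF[10]=0
  step 2: row=0, L[0]='t', prepend. Next row=LF[0]=9
  step 3: row=9, L[9]='s', prepend. Next row=LF[9]=8
  step 4: row=8, L[8]='s', prepend. Next row=LF[8]=7
  step 5: row=7, L[7]='s', prepend. Next row=LF[7]=6
  step 6: row=6, L[6]='s', prepend. Next row=LF[6]=5
  step 7: row=5, L[5]='s', prepend. Next row=LF[5]=4
  step 8: row=4, L[4]='s', prepend. Next row=LF[4]=3
  step 9: row=3, L[3]='s', prepend. Next row=LF[3]=2
  step 10: row=2, L[2]='t', prepend. Next row=LF[2]=11
  step 11: row=11, L[11]='t', prepend. Next row=LF[11]=12
  step 12: row=12, L[12]='r', prepend. Next row=LF[12]=1
  step 13: row=1, L[1]='t', prepend. Next row=LF[1]=10
Reversed output: trttssssssst$

Answer: trttssssssst$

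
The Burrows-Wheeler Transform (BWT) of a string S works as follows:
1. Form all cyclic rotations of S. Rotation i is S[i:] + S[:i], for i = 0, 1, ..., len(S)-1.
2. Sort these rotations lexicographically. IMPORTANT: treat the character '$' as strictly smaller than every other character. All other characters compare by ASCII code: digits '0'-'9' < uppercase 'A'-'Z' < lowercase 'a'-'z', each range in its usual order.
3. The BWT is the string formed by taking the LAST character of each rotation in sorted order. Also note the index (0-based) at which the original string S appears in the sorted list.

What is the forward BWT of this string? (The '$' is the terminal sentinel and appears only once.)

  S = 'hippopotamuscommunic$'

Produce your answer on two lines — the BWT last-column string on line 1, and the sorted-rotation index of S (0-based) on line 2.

Answer: ctis$nhomaucpppoiuomm
4

Derivation:
All 21 rotations (rotation i = S[i:]+S[:i]):
  rot[0] = hippopotamuscommunic$
  rot[1] = ippopotamuscommunic$h
  rot[2] = ppopotamuscommunic$hi
  rot[3] = popotamuscommunic$hip
  rot[4] = opotamuscommunic$hipp
  rot[5] = potamuscommunic$hippo
  rot[6] = otamuscommunic$hippop
  rot[7] = tamuscommunic$hippopo
  rot[8] = amuscommunic$hippopot
  rot[9] = muscommunic$hippopota
  rot[10] = uscommunic$hippopotam
  rot[11] = scommunic$hippopotamu
  rot[12] = communic$hippopotamus
  rot[13] = ommunic$hippopotamusc
  rot[14] = mmunic$hippopotamusco
  rot[15] = munic$hippopotamuscom
  rot[16] = unic$hippopotamuscomm
  rot[17] = nic$hippopotamuscommu
  rot[18] = ic$hippopotamuscommun
  rot[19] = c$hippopotamuscommuni
  rot[20] = $hippopotamuscommunic
Sorted (with $ < everything):
  sorted[0] = $hippopotamuscommunic  (last char: 'c')
  sorted[1] = amuscommunic$hippopot  (last char: 't')
  sorted[2] = c$hippopotamuscommuni  (last char: 'i')
  sorted[3] = communic$hippopotamus  (last char: 's')
  sorted[4] = hippopotamuscommunic$  (last char: '$')
  sorted[5] = ic$hippopotamuscommun  (last char: 'n')
  sorted[6] = ippopotamuscommunic$h  (last char: 'h')
  sorted[7] = mmunic$hippopotamusco  (last char: 'o')
  sorted[8] = munic$hippopotamuscom  (last char: 'm')
  sorted[9] = muscommunic$hippopota  (last char: 'a')
  sorted[10] = nic$hippopotamuscommu  (last char: 'u')
  sorted[11] = ommunic$hippopotamusc  (last char: 'c')
  sorted[12] = opotamuscommunic$hipp  (last char: 'p')
  sorted[13] = otamuscommunic$hippop  (last char: 'p')
  sorted[14] = popotamuscommunic$hip  (last char: 'p')
  sorted[15] = potamuscommunic$hippo  (last char: 'o')
  sorted[16] = ppopotamuscommunic$hi  (last char: 'i')
  sorted[17] = scommunic$hippopotamu  (last char: 'u')
  sorted[18] = tamuscommunic$hippopo  (last char: 'o')
  sorted[19] = unic$hippopotamuscomm  (last char: 'm')
  sorted[20] = uscommunic$hippopotam  (last char: 'm')
Last column: ctis$nhomaucpppoiuomm
Original string S is at sorted index 4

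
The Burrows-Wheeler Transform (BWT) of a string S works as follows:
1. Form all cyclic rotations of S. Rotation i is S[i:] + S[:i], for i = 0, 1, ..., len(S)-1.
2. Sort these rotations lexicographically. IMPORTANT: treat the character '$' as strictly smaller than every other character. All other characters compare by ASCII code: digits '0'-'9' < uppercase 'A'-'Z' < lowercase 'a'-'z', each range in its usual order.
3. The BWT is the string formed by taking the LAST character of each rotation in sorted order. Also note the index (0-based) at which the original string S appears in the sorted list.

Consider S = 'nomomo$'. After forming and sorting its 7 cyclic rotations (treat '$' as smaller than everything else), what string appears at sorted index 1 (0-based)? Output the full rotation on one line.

Answer: mo$nomo

Derivation:
All 7 rotations (rotation i = S[i:]+S[:i]):
  rot[0] = nomomo$
  rot[1] = omomo$n
  rot[2] = momo$no
  rot[3] = omo$nom
  rot[4] = mo$nomo
  rot[5] = o$nomom
  rot[6] = $nomomo
Sorted (with $ < everything):
  sorted[0] = $nomomo
  sorted[1] = mo$nomo
  sorted[2] = momo$no
  sorted[3] = nomomo$
  sorted[4] = o$nomom
  sorted[5] = omo$nom
  sorted[6] = omomo$n
sorted[1] = mo$nomo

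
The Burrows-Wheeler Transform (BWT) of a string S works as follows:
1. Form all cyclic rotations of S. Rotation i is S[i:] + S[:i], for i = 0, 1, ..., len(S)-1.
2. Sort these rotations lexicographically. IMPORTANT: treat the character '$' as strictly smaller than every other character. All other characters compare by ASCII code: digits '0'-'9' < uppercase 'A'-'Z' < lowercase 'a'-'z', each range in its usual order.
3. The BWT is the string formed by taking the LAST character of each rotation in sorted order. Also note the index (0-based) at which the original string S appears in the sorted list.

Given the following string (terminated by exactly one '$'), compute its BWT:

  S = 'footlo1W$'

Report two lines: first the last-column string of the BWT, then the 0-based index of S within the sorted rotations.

Answer: Wo1$tlfoo
3

Derivation:
All 9 rotations (rotation i = S[i:]+S[:i]):
  rot[0] = footlo1W$
  rot[1] = ootlo1W$f
  rot[2] = otlo1W$fo
  rot[3] = tlo1W$foo
  rot[4] = lo1W$foot
  rot[5] = o1W$footl
  rot[6] = 1W$footlo
  rot[7] = W$footlo1
  rot[8] = $footlo1W
Sorted (with $ < everything):
  sorted[0] = $footlo1W  (last char: 'W')
  sorted[1] = 1W$footlo  (last char: 'o')
  sorted[2] = W$footlo1  (last char: '1')
  sorted[3] = footlo1W$  (last char: '$')
  sorted[4] = lo1W$foot  (last char: 't')
  sorted[5] = o1W$footl  (last char: 'l')
  sorted[6] = ootlo1W$f  (last char: 'f')
  sorted[7] = otlo1W$fo  (last char: 'o')
  sorted[8] = tlo1W$foo  (last char: 'o')
Last column: Wo1$tlfoo
Original string S is at sorted index 3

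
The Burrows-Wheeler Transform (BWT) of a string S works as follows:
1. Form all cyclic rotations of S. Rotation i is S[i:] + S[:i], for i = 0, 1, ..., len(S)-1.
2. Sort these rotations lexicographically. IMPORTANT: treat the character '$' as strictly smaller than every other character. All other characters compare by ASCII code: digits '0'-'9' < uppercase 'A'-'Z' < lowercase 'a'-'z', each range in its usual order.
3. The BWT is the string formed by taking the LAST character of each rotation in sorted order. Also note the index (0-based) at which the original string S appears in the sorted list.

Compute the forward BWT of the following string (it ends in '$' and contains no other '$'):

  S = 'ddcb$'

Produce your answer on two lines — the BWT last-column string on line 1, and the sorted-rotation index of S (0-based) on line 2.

All 5 rotations (rotation i = S[i:]+S[:i]):
  rot[0] = ddcb$
  rot[1] = dcb$d
  rot[2] = cb$dd
  rot[3] = b$ddc
  rot[4] = $ddcb
Sorted (with $ < everything):
  sorted[0] = $ddcb  (last char: 'b')
  sorted[1] = b$ddc  (last char: 'c')
  sorted[2] = cb$dd  (last char: 'd')
  sorted[3] = dcb$d  (last char: 'd')
  sorted[4] = ddcb$  (last char: '$')
Last column: bcdd$
Original string S is at sorted index 4

Answer: bcdd$
4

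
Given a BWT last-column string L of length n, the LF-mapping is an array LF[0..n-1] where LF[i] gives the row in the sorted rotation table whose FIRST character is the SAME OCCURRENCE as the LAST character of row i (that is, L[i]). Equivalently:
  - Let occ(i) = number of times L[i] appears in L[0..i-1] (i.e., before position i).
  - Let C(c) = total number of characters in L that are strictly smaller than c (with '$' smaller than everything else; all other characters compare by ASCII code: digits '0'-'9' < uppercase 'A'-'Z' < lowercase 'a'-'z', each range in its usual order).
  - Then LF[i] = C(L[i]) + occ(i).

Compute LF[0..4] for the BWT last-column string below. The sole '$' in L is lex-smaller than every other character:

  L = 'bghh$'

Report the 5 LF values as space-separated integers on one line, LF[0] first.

Char counts: '$':1, 'b':1, 'g':1, 'h':2
C (first-col start): C('$')=0, C('b')=1, C('g')=2, C('h')=3
L[0]='b': occ=0, LF[0]=C('b')+0=1+0=1
L[1]='g': occ=0, LF[1]=C('g')+0=2+0=2
L[2]='h': occ=0, LF[2]=C('h')+0=3+0=3
L[3]='h': occ=1, LF[3]=C('h')+1=3+1=4
L[4]='$': occ=0, LF[4]=C('$')+0=0+0=0

Answer: 1 2 3 4 0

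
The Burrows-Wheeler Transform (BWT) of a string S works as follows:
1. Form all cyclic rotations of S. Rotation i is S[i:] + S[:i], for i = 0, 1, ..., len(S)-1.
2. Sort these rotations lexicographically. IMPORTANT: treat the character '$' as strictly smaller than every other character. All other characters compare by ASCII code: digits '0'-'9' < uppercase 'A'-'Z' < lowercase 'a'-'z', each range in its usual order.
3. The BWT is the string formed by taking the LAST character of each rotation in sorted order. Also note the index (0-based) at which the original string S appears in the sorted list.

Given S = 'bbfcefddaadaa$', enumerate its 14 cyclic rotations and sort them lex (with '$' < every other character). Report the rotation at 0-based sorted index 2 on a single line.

All 14 rotations (rotation i = S[i:]+S[:i]):
  rot[0] = bbfcefddaadaa$
  rot[1] = bfcefddaadaa$b
  rot[2] = fcefddaadaa$bb
  rot[3] = cefddaadaa$bbf
  rot[4] = efddaadaa$bbfc
  rot[5] = fddaadaa$bbfce
  rot[6] = ddaadaa$bbfcef
  rot[7] = daadaa$bbfcefd
  rot[8] = aadaa$bbfcefdd
  rot[9] = adaa$bbfcefdda
  rot[10] = daa$bbfcefddaa
  rot[11] = aa$bbfcefddaad
  rot[12] = a$bbfcefddaada
  rot[13] = $bbfcefddaadaa
Sorted (with $ < everything):
  sorted[0] = $bbfcefddaadaa
  sorted[1] = a$bbfcefddaada
  sorted[2] = aa$bbfcefddaad
  sorted[3] = aadaa$bbfcefdd
  sorted[4] = adaa$bbfcefdda
  sorted[5] = bbfcefddaadaa$
  sorted[6] = bfcefddaadaa$b
  sorted[7] = cefddaadaa$bbf
  sorted[8] = daa$bbfcefddaa
  sorted[9] = daadaa$bbfcefd
  sorted[10] = ddaadaa$bbfcef
  sorted[11] = efddaadaa$bbfc
  sorted[12] = fcefddaadaa$bb
  sorted[13] = fddaadaa$bbfce
sorted[2] = aa$bbfcefddaad

Answer: aa$bbfcefddaad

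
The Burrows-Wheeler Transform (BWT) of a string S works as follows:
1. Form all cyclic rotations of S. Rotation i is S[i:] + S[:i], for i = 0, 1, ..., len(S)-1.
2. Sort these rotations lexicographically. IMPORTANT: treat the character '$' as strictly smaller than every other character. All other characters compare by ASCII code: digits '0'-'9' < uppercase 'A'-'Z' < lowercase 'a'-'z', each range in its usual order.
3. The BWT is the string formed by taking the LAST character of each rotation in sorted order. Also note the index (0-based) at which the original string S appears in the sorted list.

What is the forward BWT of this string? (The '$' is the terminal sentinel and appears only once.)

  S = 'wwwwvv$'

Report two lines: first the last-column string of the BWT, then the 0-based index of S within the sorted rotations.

Answer: vvwwww$
6

Derivation:
All 7 rotations (rotation i = S[i:]+S[:i]):
  rot[0] = wwwwvv$
  rot[1] = wwwvv$w
  rot[2] = wwvv$ww
  rot[3] = wvv$www
  rot[4] = vv$wwww
  rot[5] = v$wwwwv
  rot[6] = $wwwwvv
Sorted (with $ < everything):
  sorted[0] = $wwwwvv  (last char: 'v')
  sorted[1] = v$wwwwv  (last char: 'v')
  sorted[2] = vv$wwww  (last char: 'w')
  sorted[3] = wvv$www  (last char: 'w')
  sorted[4] = wwvv$ww  (last char: 'w')
  sorted[5] = wwwvv$w  (last char: 'w')
  sorted[6] = wwwwvv$  (last char: '$')
Last column: vvwwww$
Original string S is at sorted index 6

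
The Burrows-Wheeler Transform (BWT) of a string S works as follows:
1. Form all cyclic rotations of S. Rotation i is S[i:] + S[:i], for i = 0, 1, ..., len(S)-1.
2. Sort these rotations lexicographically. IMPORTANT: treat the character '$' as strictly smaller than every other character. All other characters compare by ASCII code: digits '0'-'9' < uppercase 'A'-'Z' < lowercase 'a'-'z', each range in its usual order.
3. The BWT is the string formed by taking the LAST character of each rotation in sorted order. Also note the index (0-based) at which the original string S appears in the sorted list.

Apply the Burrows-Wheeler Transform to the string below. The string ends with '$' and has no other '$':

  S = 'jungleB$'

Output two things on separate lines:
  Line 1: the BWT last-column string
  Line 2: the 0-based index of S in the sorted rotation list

All 8 rotations (rotation i = S[i:]+S[:i]):
  rot[0] = jungleB$
  rot[1] = ungleB$j
  rot[2] = ngleB$ju
  rot[3] = gleB$jun
  rot[4] = leB$jung
  rot[5] = eB$jungl
  rot[6] = B$jungle
  rot[7] = $jungleB
Sorted (with $ < everything):
  sorted[0] = $jungleB  (last char: 'B')
  sorted[1] = B$jungle  (last char: 'e')
  sorted[2] = eB$jungl  (last char: 'l')
  sorted[3] = gleB$jun  (last char: 'n')
  sorted[4] = jungleB$  (last char: '$')
  sorted[5] = leB$jung  (last char: 'g')
  sorted[6] = ngleB$ju  (last char: 'u')
  sorted[7] = ungleB$j  (last char: 'j')
Last column: Beln$guj
Original string S is at sorted index 4

Answer: Beln$guj
4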